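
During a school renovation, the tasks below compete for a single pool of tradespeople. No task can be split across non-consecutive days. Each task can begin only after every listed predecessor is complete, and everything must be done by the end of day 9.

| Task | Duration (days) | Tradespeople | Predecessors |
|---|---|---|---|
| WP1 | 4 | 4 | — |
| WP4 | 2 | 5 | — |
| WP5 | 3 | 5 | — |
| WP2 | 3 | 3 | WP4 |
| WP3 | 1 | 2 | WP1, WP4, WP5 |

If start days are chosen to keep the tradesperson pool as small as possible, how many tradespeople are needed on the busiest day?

9

Early-start (WP1@1, WP4@1, WP5@1, WP2@3, WP3@5) gives peak 14: d1:14  d2:14  d3:12  d4:7  d5:5  d6:0  d7:0  d8:0  d9:0.
Shift WP5→3, WP2→5, WP3→6.
Schedule WP1@1, WP4@1, WP5@3, WP2@5, WP3@6: d1:9  d2:9  d3:9  d4:9  d5:8  d6:5  d7:3  d8:0  d9:0 — peak 9.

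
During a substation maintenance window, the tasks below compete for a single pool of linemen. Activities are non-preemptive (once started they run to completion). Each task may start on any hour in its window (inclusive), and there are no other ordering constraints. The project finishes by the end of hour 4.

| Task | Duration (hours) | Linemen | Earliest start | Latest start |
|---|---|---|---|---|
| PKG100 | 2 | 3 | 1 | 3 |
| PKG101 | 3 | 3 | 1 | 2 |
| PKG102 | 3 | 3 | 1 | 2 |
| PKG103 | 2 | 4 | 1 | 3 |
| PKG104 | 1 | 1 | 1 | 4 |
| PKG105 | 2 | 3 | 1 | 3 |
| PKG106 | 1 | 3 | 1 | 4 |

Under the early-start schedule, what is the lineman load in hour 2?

At early start, hour 2 has: PKG100, PKG101, PKG102, PKG103, PKG105.
Demand: 3 + 3 + 3 + 4 + 3 = 16.

16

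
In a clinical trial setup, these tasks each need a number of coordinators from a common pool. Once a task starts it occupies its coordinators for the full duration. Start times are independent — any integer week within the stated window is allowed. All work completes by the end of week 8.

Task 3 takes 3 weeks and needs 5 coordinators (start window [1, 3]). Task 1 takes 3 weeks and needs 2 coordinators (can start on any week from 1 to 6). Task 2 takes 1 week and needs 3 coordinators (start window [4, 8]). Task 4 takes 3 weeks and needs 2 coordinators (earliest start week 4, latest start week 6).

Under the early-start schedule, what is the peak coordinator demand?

7

Early-start schedule: Task 3@1, Task 1@1, Task 2@4, Task 4@4.
Load per week: week 1: 7, week 2: 7, week 3: 7, week 4: 5, week 5: 2, week 6: 2, week 7: 0, week 8: 0.
Peak is 7.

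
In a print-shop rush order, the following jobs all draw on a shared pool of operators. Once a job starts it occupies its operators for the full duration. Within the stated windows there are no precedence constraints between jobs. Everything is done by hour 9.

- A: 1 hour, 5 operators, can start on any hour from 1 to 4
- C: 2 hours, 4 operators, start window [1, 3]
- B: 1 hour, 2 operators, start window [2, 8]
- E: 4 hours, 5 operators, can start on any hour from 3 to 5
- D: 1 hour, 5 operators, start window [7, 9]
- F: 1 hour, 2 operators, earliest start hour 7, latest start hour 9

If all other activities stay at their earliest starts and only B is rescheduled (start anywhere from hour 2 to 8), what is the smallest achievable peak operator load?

B@2: h1:9  h2:6  h3:5  h4:5  h5:5  h6:5  h7:7  h8:0  h9:0 → peak 9
B@3: h1:9  h2:4  h3:7  h4:5  h5:5  h6:5  h7:7  h8:0  h9:0 → peak 9
B@4: h1:9  h2:4  h3:5  h4:7  h5:5  h6:5  h7:7  h8:0  h9:0 → peak 9
B@5: h1:9  h2:4  h3:5  h4:5  h5:7  h6:5  h7:7  h8:0  h9:0 → peak 9
B@6: h1:9  h2:4  h3:5  h4:5  h5:5  h6:7  h7:7  h8:0  h9:0 → peak 9
B@7: h1:9  h2:4  h3:5  h4:5  h5:5  h6:5  h7:9  h8:0  h9:0 → peak 9
B@8: h1:9  h2:4  h3:5  h4:5  h5:5  h6:5  h7:7  h8:2  h9:0 → peak 9
Best is B@2, peak 9.

9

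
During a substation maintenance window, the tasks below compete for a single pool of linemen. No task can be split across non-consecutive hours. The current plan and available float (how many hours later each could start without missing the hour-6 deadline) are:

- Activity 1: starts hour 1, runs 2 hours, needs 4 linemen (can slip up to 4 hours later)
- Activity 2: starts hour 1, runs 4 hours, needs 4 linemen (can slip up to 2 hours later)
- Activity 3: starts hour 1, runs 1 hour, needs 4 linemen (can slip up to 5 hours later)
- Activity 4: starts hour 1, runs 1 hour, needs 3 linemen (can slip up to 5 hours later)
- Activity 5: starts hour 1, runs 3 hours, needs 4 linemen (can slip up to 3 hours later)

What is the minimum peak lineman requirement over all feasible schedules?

Early-start (Activity 1@1, Activity 2@1, Activity 3@1, Activity 4@1, Activity 5@1) gives peak 19: h1:19  h2:12  h3:8  h4:4  h5:0  h6:0.
Shift Activity 3→3, Activity 4→5, Activity 5→4.
Schedule Activity 1@1, Activity 2@1, Activity 3@3, Activity 4@5, Activity 5@4: h1:8  h2:8  h3:8  h4:8  h5:7  h6:4 — peak 8.
Total lineman-hours = 43 over 6 hours ⇒ peak ≥ ⌈43/6⌉ = 8, so 8 is optimal.

8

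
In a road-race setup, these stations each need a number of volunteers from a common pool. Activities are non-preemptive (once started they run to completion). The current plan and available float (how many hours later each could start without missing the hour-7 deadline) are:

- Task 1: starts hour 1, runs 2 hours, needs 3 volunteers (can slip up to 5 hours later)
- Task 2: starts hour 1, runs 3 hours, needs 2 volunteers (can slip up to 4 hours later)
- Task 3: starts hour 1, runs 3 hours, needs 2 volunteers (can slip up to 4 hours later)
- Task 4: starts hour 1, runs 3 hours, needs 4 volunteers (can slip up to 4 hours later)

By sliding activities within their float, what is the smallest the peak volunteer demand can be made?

6

Early-start (Task 1@1, Task 2@1, Task 3@1, Task 4@1) gives peak 11: h1:11  h2:11  h3:8  h4:0  h5:0  h6:0  h7:0.
Shift Task 3→3, Task 4→4.
Schedule Task 1@1, Task 2@1, Task 3@3, Task 4@4: h1:5  h2:5  h3:4  h4:6  h5:6  h6:4  h7:0 — peak 6.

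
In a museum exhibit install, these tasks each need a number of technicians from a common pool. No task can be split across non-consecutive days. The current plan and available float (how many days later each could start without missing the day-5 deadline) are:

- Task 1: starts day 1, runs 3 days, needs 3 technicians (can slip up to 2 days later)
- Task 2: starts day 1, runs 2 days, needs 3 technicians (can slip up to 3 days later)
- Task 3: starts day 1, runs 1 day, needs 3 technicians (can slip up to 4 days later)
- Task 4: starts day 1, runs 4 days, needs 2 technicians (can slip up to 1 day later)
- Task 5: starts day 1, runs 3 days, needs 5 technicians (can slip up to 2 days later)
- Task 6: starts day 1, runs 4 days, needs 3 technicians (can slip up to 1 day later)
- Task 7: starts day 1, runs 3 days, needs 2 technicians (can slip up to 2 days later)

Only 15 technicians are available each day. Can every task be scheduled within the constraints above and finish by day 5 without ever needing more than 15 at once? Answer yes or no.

yes

Schedule Task 1@1, Task 2@1, Task 3@1, Task 4@1, Task 5@3, Task 6@1, Task 7@2: d1:14  d2:13  d3:15  d4:12  d5:5 — peak 15 ≤ 15.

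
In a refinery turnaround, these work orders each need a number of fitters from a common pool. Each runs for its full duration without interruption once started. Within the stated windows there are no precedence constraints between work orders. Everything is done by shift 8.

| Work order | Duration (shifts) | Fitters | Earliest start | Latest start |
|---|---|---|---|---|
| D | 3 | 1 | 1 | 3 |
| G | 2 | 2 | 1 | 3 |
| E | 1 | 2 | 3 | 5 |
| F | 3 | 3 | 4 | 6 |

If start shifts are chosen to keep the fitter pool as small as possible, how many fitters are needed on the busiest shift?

3

Schedule D@1, G@1, E@3, F@4: s1:3  s2:3  s3:3  s4:3  s5:3  s6:3  s7:0  s8:0 — peak 3.
Total fitter-shifts = 18 over 8 shifts ⇒ peak ≥ ⌈18/8⌉ = 3, so 3 is optimal.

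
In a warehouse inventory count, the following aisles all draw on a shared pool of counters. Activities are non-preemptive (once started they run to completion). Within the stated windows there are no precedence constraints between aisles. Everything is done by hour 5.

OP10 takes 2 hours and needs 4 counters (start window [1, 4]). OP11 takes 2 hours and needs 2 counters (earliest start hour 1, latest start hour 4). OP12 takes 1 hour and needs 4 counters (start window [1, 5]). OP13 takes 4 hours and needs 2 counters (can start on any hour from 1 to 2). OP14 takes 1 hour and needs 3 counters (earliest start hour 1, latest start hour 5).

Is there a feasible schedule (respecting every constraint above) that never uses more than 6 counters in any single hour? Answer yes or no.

Schedule OP10@1, OP11@4, OP12@3, OP13@1, OP14@5: h1:6  h2:6  h3:6  h4:4  h5:5 — peak 6 ≤ 6.

yes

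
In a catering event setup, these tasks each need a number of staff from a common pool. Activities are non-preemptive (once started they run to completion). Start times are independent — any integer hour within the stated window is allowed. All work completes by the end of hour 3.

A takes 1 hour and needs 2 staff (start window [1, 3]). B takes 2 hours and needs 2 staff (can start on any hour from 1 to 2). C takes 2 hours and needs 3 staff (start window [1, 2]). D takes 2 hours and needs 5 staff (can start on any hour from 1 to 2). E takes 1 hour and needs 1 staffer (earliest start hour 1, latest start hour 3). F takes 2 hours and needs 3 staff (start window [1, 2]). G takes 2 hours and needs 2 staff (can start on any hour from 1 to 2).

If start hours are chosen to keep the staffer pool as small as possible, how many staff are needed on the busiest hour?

Early-start (A@1, B@1, C@1, D@1, E@1, F@1, G@1) gives peak 18: h1:18  h2:15  h3:0.
Shift F→2.
Schedule A@1, B@1, C@1, D@1, E@1, F@2, G@1: h1:15  h2:15  h3:3 — peak 15.

15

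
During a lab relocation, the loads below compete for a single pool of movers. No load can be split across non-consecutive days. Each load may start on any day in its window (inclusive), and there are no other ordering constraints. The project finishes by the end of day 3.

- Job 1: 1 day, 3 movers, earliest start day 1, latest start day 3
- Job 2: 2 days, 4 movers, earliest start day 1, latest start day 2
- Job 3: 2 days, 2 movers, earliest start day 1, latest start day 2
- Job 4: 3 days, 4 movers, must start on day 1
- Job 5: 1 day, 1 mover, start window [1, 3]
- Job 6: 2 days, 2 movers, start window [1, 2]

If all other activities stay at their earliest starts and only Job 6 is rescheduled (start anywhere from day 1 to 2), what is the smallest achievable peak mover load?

14

Job 6@1: d1:16  d2:12  d3:4 → peak 16
Job 6@2: d1:14  d2:12  d3:6 → peak 14
Best is Job 6@2, peak 14.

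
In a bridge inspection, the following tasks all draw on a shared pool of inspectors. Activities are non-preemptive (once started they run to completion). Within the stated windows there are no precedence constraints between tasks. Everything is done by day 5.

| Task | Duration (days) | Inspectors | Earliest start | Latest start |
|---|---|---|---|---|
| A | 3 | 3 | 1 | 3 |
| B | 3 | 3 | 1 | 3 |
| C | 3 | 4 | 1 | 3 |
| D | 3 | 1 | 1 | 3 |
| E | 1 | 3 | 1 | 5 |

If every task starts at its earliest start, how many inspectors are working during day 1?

At early start, day 1 has: A, B, C, D, E.
Demand: 3 + 3 + 4 + 1 + 3 = 14.

14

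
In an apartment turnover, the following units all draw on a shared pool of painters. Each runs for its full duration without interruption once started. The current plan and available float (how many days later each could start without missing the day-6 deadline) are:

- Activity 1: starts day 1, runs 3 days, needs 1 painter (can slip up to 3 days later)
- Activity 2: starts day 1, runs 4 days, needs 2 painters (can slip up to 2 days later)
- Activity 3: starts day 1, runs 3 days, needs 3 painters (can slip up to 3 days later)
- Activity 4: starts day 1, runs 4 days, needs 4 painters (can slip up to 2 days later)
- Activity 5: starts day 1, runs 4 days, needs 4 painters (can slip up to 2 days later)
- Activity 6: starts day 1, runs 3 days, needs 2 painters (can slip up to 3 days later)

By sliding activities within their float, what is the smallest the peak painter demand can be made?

Early-start (Activity 1@1, Activity 2@1, Activity 3@1, Activity 4@1, Activity 5@1, Activity 6@1) gives peak 16: d1:16  d2:16  d3:16  d4:10  d5:0  d6:0.
Shift Activity 3→4.
Schedule Activity 1@1, Activity 2@1, Activity 3@4, Activity 4@1, Activity 5@1, Activity 6@1: d1:13  d2:13  d3:13  d4:13  d5:3  d6:3 — peak 13.

13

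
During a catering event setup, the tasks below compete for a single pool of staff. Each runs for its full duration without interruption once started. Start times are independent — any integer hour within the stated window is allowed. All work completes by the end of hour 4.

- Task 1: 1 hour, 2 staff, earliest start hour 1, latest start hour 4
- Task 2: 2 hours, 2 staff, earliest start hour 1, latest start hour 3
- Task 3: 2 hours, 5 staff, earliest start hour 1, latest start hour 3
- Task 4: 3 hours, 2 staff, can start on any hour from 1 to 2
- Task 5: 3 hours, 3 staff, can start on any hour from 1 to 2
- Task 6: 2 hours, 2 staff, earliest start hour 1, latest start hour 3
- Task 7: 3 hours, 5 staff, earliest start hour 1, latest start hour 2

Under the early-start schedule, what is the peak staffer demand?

21

Early-start schedule: Task 1@1, Task 2@1, Task 3@1, Task 4@1, Task 5@1, Task 6@1, Task 7@1.
Load per hour: hour 1: 21, hour 2: 19, hour 3: 10, hour 4: 0.
Peak is 21.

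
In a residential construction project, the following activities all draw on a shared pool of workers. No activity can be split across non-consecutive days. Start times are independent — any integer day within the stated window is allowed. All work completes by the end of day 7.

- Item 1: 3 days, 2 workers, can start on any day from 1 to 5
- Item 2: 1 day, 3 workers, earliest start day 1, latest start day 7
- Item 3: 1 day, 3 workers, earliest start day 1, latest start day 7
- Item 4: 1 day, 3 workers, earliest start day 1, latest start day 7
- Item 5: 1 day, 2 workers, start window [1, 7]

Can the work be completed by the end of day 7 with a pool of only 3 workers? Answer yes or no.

yes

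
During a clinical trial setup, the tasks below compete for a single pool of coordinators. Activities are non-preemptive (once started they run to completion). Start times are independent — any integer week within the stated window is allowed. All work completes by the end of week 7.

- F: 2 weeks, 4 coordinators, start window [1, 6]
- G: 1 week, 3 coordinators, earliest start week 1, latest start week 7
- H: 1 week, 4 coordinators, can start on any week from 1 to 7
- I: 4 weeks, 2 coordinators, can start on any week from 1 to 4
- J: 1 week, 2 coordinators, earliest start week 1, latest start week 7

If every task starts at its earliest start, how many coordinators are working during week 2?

At early start, week 2 has: F, I.
Demand: 4 + 2 = 6.

6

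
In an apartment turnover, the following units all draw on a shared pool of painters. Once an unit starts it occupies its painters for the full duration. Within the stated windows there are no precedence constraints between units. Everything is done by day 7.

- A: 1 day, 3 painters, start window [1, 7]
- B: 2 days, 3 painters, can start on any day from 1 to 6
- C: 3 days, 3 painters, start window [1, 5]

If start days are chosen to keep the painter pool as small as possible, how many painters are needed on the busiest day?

3

Early-start (A@1, B@1, C@1) gives peak 9: d1:9  d2:6  d3:3  d4:0  d5:0  d6:0  d7:0.
Shift B→2, C→4.
Schedule A@1, B@2, C@4: d1:3  d2:3  d3:3  d4:3  d5:3  d6:3  d7:0 — peak 3.
Total painter-days = 18 over 7 days ⇒ peak ≥ ⌈18/7⌉ = 3, so 3 is optimal.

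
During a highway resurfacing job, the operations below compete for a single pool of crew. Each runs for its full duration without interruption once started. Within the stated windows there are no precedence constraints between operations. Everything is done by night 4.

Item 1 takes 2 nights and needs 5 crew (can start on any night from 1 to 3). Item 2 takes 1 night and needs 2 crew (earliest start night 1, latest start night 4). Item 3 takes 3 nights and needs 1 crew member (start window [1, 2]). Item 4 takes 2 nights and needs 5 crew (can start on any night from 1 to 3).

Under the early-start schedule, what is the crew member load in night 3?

1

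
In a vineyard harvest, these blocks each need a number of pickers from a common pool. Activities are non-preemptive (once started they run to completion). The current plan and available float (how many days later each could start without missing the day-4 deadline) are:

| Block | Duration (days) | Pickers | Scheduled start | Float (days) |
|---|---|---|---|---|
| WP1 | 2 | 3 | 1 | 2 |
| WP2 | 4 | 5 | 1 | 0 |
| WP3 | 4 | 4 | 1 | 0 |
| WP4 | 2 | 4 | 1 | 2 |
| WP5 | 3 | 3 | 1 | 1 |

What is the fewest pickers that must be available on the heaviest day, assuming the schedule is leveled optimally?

Early-start (WP1@1, WP2@1, WP3@1, WP4@1, WP5@1) gives peak 19: d1:19  d2:19  d3:12  d4:9.
Shift WP4→3.
Schedule WP1@1, WP2@1, WP3@1, WP4@3, WP5@1: d1:15  d2:15  d3:16  d4:13 — peak 16.
No arrangement of the 18 feasible schedules does better.

16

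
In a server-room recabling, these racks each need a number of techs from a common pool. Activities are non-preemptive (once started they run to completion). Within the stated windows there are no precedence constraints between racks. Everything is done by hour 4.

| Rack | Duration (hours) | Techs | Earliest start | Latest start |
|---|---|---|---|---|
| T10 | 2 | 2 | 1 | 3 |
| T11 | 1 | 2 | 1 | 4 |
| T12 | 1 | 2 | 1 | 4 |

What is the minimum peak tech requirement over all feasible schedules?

2

Early-start (T10@1, T11@1, T12@1) gives peak 6: h1:6  h2:2  h3:0  h4:0.
Shift T11→3, T12→4.
Schedule T10@1, T11@3, T12@4: h1:2  h2:2  h3:2  h4:2 — peak 2.
Total tech-hours = 8 over 4 hours ⇒ peak ≥ ⌈8/4⌉ = 2, so 2 is optimal.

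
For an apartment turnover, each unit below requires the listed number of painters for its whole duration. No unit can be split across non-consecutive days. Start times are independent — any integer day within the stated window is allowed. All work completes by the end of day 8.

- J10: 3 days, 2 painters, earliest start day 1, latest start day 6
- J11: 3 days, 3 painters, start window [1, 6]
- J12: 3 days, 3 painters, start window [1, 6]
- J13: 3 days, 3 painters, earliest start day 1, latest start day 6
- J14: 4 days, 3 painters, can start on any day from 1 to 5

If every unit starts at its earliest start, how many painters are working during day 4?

At early start, day 4 has: J14.
Demand: 3 = 3.

3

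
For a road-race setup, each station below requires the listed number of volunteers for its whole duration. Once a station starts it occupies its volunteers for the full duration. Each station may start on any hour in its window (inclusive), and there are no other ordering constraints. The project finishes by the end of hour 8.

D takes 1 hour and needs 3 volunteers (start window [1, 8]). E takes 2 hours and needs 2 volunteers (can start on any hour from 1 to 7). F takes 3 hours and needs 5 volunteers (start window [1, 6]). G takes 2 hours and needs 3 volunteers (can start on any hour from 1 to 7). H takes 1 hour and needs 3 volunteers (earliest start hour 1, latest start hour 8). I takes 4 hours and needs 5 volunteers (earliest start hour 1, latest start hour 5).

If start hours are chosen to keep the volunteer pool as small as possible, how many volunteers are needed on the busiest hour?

Early-start (D@1, E@1, F@1, G@1, H@1, I@1) gives peak 21: h1:21  h2:15  h3:10  h4:5  h5:0  h6:0  h7:0  h8:0.
Shift F→2, G→3, I→5.
Schedule D@1, E@1, F@2, G@3, H@1, I@5: h1:8  h2:7  h3:8  h4:8  h5:5  h6:5  h7:5  h8:5 — peak 8.

8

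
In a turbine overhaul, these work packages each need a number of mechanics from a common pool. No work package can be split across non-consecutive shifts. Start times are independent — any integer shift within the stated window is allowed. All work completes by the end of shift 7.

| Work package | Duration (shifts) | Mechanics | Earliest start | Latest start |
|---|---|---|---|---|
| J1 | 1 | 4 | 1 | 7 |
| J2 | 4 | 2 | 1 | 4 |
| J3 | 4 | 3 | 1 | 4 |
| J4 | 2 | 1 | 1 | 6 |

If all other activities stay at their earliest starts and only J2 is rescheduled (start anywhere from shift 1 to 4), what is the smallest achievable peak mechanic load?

J2@1: s1:10  s2:6  s3:5  s4:5  s5:0  s6:0  s7:0 → peak 10
J2@2: s1:8  s2:6  s3:5  s4:5  s5:2  s6:0  s7:0 → peak 8
J2@3: s1:8  s2:4  s3:5  s4:5  s5:2  s6:2  s7:0 → peak 8
J2@4: s1:8  s2:4  s3:3  s4:5  s5:2  s6:2  s7:2 → peak 8
Best is J2@2, peak 8.

8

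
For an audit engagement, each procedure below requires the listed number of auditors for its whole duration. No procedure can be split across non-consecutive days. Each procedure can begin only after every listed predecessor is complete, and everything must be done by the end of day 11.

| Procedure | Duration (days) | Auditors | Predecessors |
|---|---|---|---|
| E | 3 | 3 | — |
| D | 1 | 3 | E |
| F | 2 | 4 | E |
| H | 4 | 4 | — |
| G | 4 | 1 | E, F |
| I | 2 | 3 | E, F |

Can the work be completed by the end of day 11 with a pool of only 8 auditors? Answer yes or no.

yes

Schedule E@1, D@6, F@4, H@8, G@7, I@6: d1:3  d2:3  d3:3  d4:4  d5:4  d6:6  d7:4  d8:5  d9:5  d10:5  d11:4 — peak 6 ≤ 8.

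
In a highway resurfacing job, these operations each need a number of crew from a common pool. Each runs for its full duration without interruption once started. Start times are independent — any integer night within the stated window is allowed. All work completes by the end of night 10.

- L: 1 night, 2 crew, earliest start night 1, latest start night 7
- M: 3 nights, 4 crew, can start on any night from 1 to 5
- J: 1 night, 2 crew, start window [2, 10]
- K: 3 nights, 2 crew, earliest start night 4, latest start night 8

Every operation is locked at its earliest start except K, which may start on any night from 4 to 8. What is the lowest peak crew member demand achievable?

K@4: n1:6  n2:6  n3:4  n4:2  n5:2  n6:2  n7:0  n8:0  n9:0  n10:0 → peak 6
K@5: n1:6  n2:6  n3:4  n4:0  n5:2  n6:2  n7:2  n8:0  n9:0  n10:0 → peak 6
K@6: n1:6  n2:6  n3:4  n4:0  n5:0  n6:2  n7:2  n8:2  n9:0  n10:0 → peak 6
K@7: n1:6  n2:6  n3:4  n4:0  n5:0  n6:0  n7:2  n8:2  n9:2  n10:0 → peak 6
K@8: n1:6  n2:6  n3:4  n4:0  n5:0  n6:0  n7:0  n8:2  n9:2  n10:2 → peak 6
Best is K@4, peak 6.

6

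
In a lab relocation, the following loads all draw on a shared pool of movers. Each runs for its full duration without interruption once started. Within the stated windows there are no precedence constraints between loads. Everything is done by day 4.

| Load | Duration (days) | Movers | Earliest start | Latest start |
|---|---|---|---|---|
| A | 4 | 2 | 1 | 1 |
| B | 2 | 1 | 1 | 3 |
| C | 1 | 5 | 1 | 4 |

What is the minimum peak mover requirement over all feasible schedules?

7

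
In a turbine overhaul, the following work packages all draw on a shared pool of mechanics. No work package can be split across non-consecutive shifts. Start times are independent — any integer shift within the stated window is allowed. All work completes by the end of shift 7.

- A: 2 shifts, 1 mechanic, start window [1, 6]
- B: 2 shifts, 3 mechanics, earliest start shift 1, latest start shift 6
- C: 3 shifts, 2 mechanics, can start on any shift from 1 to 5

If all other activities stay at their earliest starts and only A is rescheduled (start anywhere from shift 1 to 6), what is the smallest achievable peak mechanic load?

5

A@1: s1:6  s2:6  s3:2  s4:0  s5:0  s6:0  s7:0 → peak 6
A@2: s1:5  s2:6  s3:3  s4:0  s5:0  s6:0  s7:0 → peak 6
A@3: s1:5  s2:5  s3:3  s4:1  s5:0  s6:0  s7:0 → peak 5
A@4: s1:5  s2:5  s3:2  s4:1  s5:1  s6:0  s7:0 → peak 5
A@5: s1:5  s2:5  s3:2  s4:0  s5:1  s6:1  s7:0 → peak 5
A@6: s1:5  s2:5  s3:2  s4:0  s5:0  s6:1  s7:1 → peak 5
Best is A@3, peak 5.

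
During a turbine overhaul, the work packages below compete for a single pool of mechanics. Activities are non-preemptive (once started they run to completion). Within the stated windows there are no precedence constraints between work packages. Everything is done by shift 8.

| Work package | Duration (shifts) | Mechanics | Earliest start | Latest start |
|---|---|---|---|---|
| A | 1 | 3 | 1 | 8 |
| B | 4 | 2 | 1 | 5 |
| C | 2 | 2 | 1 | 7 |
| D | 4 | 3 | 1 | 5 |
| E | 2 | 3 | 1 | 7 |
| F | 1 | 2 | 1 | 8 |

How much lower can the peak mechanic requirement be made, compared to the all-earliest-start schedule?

10

Early-start peak: s1:15  s2:10  s3:5  s4:5  s5:0  s6:0  s7:0  s8:0 ⇒ 15.
Leveled (A@1, B@1, C@4, D@5, E@2, F@6): s1:5  s2:5  s3:5  s4:4  s5:5  s6:5  s7:3  s8:3 ⇒ 5.
Reduction 15 − 5 = 10.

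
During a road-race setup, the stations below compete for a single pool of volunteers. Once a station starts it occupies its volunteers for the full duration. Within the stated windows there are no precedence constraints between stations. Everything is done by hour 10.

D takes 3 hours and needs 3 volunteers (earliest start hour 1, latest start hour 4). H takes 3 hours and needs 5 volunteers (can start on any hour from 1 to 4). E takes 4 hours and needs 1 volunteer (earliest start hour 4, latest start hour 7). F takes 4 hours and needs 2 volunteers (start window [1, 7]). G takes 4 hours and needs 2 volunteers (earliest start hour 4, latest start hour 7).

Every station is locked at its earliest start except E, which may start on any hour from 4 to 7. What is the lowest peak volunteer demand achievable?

10

E@4: h1:10  h2:10  h3:10  h4:5  h5:3  h6:3  h7:3  h8:0  h9:0  h10:0 → peak 10
E@5: h1:10  h2:10  h3:10  h4:4  h5:3  h6:3  h7:3  h8:1  h9:0  h10:0 → peak 10
E@6: h1:10  h2:10  h3:10  h4:4  h5:2  h6:3  h7:3  h8:1  h9:1  h10:0 → peak 10
E@7: h1:10  h2:10  h3:10  h4:4  h5:2  h6:2  h7:3  h8:1  h9:1  h10:1 → peak 10
Best is E@4, peak 10.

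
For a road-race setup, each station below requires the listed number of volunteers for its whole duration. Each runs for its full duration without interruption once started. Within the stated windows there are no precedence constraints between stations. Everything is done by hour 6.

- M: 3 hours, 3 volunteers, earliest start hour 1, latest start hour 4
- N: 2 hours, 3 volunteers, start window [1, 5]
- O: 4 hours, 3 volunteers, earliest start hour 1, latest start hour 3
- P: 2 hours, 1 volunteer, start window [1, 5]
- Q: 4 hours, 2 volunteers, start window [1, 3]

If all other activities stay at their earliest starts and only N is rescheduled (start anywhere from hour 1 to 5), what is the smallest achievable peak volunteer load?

N@1: h1:12  h2:12  h3:8  h4:5  h5:0  h6:0 → peak 12
N@2: h1:9  h2:12  h3:11  h4:5  h5:0  h6:0 → peak 12
N@3: h1:9  h2:9  h3:11  h4:8  h5:0  h6:0 → peak 11
N@4: h1:9  h2:9  h3:8  h4:8  h5:3  h6:0 → peak 9
N@5: h1:9  h2:9  h3:8  h4:5  h5:3  h6:3 → peak 9
Best is N@4, peak 9.

9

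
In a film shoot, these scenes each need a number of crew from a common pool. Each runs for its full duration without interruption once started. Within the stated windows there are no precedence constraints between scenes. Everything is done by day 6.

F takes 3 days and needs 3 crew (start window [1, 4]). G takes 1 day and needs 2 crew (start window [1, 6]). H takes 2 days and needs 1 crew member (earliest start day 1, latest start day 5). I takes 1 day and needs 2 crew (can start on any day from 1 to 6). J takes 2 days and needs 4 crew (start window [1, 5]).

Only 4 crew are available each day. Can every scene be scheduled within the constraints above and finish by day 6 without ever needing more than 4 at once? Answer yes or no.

yes

Schedule F@1, G@4, H@1, I@4, J@5: d1:4  d2:4  d3:3  d4:4  d5:4  d6:4 — peak 4 ≤ 4.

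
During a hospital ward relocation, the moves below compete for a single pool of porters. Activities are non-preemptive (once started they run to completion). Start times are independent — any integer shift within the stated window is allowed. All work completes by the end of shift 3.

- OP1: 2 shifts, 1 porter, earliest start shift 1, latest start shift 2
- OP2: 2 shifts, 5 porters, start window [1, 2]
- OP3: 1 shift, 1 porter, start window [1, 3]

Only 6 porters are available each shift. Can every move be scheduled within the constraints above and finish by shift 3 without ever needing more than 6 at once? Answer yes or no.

yes

Schedule OP1@1, OP2@1, OP3@3: s1:6  s2:6  s3:1 — peak 6 ≤ 6.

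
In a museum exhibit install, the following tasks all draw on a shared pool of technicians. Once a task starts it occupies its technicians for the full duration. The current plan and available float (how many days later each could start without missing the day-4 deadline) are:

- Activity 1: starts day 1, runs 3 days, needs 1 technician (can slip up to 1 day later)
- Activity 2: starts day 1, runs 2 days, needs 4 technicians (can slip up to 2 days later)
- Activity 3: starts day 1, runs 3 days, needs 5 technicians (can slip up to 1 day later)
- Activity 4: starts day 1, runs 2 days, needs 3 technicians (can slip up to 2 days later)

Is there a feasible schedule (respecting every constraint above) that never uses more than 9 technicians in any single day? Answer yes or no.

no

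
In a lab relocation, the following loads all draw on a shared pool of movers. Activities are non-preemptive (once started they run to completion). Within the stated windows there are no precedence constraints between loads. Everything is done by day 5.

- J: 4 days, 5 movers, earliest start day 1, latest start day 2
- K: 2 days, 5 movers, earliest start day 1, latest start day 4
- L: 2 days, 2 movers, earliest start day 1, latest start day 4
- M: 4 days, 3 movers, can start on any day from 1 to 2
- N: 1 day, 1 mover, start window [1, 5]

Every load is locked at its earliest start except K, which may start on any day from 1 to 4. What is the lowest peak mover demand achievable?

13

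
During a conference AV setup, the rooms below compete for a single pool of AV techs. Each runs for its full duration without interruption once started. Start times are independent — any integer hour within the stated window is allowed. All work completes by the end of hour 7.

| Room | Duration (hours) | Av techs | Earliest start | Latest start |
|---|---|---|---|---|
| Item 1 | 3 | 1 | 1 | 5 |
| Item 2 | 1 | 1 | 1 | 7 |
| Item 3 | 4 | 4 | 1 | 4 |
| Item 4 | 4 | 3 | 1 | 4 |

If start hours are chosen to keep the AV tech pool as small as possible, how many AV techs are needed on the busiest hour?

7

Early-start (Item 1@1, Item 2@1, Item 3@1, Item 4@1) gives peak 9: h1:9  h2:8  h3:8  h4:7  h5:0  h6:0  h7:0.
Shift Item 4→4.
Schedule Item 1@1, Item 2@1, Item 3@1, Item 4@4: h1:6  h2:5  h3:5  h4:7  h5:3  h6:3  h7:3 — peak 7.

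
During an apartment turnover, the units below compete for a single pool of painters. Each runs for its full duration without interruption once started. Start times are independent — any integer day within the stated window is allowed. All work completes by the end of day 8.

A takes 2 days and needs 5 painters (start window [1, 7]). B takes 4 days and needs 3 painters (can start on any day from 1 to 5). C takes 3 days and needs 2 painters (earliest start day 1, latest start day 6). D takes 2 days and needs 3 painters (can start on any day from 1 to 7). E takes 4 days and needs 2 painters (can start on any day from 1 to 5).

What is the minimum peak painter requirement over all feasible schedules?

7

Early-start (A@1, B@1, C@1, D@1, E@1) gives peak 15: d1:15  d2:15  d3:7  d4:5  d5:0  d6:0  d7:0  d8:0.
Shift B→3, D→7, E→3.
Schedule A@1, B@3, C@1, D@7, E@3: d1:7  d2:7  d3:7  d4:5  d5:5  d6:5  d7:3  d8:3 — peak 7.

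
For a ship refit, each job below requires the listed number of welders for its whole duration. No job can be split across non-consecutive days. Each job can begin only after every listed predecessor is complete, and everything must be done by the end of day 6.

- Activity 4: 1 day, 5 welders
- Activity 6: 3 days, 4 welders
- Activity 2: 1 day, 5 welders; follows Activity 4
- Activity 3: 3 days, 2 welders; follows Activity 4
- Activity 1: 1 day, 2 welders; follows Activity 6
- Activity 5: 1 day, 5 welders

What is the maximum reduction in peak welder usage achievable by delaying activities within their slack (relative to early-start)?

7

Early-start peak: d1:14  d2:11  d3:6  d4:4  d5:0  d6:0 ⇒ 14.
Leveled (Activity 4@1, Activity 6@2, Activity 2@5, Activity 3@2, Activity 1@5, Activity 5@6): d1:5  d2:6  d3:6  d4:6  d5:7  d6:5 ⇒ 7.
Reduction 14 − 7 = 7.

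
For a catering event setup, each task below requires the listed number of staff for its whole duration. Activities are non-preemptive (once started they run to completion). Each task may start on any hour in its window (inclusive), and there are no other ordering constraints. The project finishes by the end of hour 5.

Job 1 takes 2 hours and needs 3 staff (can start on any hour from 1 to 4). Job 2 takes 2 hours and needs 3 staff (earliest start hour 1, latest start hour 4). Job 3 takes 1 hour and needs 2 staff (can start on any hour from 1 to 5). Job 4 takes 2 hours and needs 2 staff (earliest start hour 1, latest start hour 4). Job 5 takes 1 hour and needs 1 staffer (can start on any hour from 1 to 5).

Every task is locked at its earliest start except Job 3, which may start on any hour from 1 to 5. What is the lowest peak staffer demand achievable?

9

Job 3@1: h1:11  h2:8  h3:0  h4:0  h5:0 → peak 11
Job 3@2: h1:9  h2:10  h3:0  h4:0  h5:0 → peak 10
Job 3@3: h1:9  h2:8  h3:2  h4:0  h5:0 → peak 9
Job 3@4: h1:9  h2:8  h3:0  h4:2  h5:0 → peak 9
Job 3@5: h1:9  h2:8  h3:0  h4:0  h5:2 → peak 9
Best is Job 3@3, peak 9.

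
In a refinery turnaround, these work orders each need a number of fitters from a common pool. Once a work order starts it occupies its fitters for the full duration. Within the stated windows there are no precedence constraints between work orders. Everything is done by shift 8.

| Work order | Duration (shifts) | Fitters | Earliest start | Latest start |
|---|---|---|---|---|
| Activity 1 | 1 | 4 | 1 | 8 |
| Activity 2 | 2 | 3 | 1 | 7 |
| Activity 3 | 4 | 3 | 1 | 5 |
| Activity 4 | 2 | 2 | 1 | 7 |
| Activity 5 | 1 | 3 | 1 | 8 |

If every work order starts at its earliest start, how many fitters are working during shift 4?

3

At early start, shift 4 has: Activity 3.
Demand: 3 = 3.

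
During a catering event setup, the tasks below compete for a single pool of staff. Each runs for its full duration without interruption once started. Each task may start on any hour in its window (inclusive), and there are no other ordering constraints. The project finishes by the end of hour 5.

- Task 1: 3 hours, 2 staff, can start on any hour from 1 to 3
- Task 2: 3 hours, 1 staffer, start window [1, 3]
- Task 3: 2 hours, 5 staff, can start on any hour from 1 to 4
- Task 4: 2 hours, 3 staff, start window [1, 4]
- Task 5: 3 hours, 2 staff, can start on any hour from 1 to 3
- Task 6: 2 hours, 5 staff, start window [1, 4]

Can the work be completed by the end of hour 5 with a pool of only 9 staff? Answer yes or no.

Schedule Task 1@1, Task 2@3, Task 3@1, Task 4@3, Task 5@1, Task 6@4: h1:9  h2:9  h3:8  h4:9  h5:6 — peak 9 ≤ 9.

yes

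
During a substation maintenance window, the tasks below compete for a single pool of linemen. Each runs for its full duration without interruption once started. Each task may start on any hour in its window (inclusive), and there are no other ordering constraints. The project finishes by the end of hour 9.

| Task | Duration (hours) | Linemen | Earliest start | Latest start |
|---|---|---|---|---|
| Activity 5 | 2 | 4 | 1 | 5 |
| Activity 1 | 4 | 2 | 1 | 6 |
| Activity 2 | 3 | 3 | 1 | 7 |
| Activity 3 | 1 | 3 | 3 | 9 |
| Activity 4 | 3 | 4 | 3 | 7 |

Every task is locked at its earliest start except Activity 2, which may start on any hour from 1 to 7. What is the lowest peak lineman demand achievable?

Activity 2@1: h1:9  h2:9  h3:12  h4:6  h5:4  h6:0  h7:0  h8:0  h9:0 → peak 12
Activity 2@2: h1:6  h2:9  h3:12  h4:9  h5:4  h6:0  h7:0  h8:0  h9:0 → peak 12
Activity 2@3: h1:6  h2:6  h3:12  h4:9  h5:7  h6:0  h7:0  h8:0  h9:0 → peak 12
Activity 2@4: h1:6  h2:6  h3:9  h4:9  h5:7  h6:3  h7:0  h8:0  h9:0 → peak 9
Activity 2@5: h1:6  h2:6  h3:9  h4:6  h5:7  h6:3  h7:3  h8:0  h9:0 → peak 9
Activity 2@6: h1:6  h2:6  h3:9  h4:6  h5:4  h6:3  h7:3  h8:3  h9:0 → peak 9
Activity 2@7: h1:6  h2:6  h3:9  h4:6  h5:4  h6:0  h7:3  h8:3  h9:3 → peak 9
Best is Activity 2@4, peak 9.

9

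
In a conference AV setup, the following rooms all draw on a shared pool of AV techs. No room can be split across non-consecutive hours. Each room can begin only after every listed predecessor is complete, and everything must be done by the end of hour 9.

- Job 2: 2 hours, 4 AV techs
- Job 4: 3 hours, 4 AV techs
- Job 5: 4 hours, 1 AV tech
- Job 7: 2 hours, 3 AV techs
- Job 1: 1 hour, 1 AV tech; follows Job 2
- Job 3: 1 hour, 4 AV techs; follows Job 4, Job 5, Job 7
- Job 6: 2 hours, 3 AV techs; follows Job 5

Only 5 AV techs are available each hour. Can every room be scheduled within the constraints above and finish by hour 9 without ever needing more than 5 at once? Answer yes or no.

The minimum achievable peak is 6; 5 < 6, so no feasible schedule stays within the cap.

no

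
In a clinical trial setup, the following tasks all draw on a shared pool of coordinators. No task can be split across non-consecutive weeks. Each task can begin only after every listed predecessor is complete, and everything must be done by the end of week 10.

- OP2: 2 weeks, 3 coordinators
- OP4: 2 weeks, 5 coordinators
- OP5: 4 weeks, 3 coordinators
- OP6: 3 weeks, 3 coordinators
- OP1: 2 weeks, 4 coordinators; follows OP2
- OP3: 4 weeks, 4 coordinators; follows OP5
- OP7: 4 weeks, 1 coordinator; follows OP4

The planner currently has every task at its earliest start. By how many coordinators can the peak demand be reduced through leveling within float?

6

Early-start peak: w1:14  w2:14  w3:11  w4:8  w5:5  w6:5  w7:4  w8:4  w9:0  w10:0 ⇒ 14.
Leveled (OP2@1, OP4@1, OP5@3, OP6@3, OP1@6, OP3@7, OP7@3): w1:8  w2:8  w3:7  w4:7  w5:7  w6:8  w7:8  w8:4  w9:4  w10:4 ⇒ 8.
Reduction 14 − 8 = 6.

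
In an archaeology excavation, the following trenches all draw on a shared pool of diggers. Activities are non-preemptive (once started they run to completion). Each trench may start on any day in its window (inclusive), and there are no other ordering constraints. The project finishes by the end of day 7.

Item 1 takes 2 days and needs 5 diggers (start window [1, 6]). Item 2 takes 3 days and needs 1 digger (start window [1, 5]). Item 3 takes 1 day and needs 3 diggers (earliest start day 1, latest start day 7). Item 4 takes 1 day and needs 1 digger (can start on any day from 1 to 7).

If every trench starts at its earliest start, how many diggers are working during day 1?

At early start, day 1 has: Item 1, Item 2, Item 3, Item 4.
Demand: 5 + 1 + 3 + 1 = 10.

10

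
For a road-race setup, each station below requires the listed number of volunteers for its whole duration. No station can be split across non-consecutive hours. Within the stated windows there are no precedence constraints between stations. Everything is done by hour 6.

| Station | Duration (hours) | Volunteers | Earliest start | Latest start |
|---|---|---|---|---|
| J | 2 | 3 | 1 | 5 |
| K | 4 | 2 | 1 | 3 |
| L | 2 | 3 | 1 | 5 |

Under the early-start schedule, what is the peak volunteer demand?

Early-start schedule: J@1, K@1, L@1.
Load per hour: hour 1: 8, hour 2: 8, hour 3: 2, hour 4: 2, hour 5: 0, hour 6: 0.
Peak is 8.

8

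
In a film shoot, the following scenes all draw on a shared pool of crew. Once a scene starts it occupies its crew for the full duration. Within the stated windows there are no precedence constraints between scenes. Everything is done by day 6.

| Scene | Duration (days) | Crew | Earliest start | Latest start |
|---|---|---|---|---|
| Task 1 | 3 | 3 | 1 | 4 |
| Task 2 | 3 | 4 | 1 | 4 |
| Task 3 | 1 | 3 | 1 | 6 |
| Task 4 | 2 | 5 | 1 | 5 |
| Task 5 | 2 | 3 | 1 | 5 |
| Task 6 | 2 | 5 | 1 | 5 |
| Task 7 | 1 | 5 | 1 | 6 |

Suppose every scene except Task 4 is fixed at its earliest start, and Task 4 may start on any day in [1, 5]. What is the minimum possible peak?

23

Task 4@1: d1:28  d2:20  d3:7  d4:0  d5:0  d6:0 → peak 28
Task 4@2: d1:23  d2:20  d3:12  d4:0  d5:0  d6:0 → peak 23
Task 4@3: d1:23  d2:15  d3:12  d4:5  d5:0  d6:0 → peak 23
Task 4@4: d1:23  d2:15  d3:7  d4:5  d5:5  d6:0 → peak 23
Task 4@5: d1:23  d2:15  d3:7  d4:0  d5:5  d6:5 → peak 23
Best is Task 4@2, peak 23.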